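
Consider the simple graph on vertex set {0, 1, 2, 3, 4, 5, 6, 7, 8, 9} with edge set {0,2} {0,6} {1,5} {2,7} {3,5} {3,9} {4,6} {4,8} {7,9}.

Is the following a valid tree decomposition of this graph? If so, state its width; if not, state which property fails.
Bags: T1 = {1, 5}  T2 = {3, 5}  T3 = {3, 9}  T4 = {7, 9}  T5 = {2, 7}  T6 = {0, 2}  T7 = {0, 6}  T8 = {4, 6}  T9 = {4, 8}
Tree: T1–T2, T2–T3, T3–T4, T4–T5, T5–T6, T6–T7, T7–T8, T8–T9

Vertex coverage: the bags together contain {0, 1, 2, 3, 4, 5, 6, 7, 8, 9}, the full vertex set. Edge coverage: each edge of G has both endpoints in at least one bag. Running intersection: for every vertex, the bags containing it form a connected subtree. All three properties hold, so this is a valid tree decomposition of width max|bag| − 1 = 1, and hence tw(G) ≤ 1.

Yes; width 1.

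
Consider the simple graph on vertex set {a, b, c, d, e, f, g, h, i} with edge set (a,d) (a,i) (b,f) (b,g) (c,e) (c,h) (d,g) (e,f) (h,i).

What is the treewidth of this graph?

2

A width-2 tree decomposition is:
Bags: B1 = {a, d, i}  B2 = {d, g, i}  B3 = {b, g, i}  B4 = {b, f, i}  B5 = {e, f, i}  B6 = {c, e, i}  B7 = {c, h, i}
Tree: B1–B2, B2–B3, B3–B4, B4–B5, B5–B6, B6–B7
Each bag holds 3 vertices, so the decomposition has width 2, which upper-bounds the treewidth. Since i–a–d–g–b–f–e–c–h–i is a cycle in G, G is not acyclic. Forests are exactly the graphs of treewidth ≤ 1, so tw(G) ≥ 2. Hence tw(G) = 2 exactly.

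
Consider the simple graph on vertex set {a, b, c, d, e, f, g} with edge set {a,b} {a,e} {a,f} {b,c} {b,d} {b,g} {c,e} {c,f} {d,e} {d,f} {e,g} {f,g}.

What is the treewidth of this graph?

A width-3 tree decomposition is:
Bags: B1 = {b, d, e, f}  B2 = {a, b, e, f}  B3 = {b, e, f, g}  B4 = {b, c, e, f}
Tree: B1–B2, B2–B3, B3–B4
Each bag holds 4 vertices, so the decomposition has width 3, which upper-bounds the treewidth. For the lower bound: the 4 vertex sets {b,d}, {a,f}, {e}, {g} are disjoint, each induces a connected subgraph, and every pair is joined by at least one edge of G. Contracting each set to a single vertex therefore yields K_{4} as a minor, and since treewidth is minor-monotone, tw(G) ≥ tw(K_{4}) = 3. The upper and lower bounds meet at 3, so that is the treewidth.

3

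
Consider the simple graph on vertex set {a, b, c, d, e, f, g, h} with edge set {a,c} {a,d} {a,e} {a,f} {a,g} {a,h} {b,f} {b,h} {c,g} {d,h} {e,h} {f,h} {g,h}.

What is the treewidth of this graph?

A width-2 tree decomposition is:
Bags: B1 = {a, f, h}  B2 = {a, e, h}  B3 = {a, d, h}  B4 = {b, f, h}  B5 = {a, g, h}  B6 = {a, c, g}
Tree: B1–B2, B1–B3, B1–B4, B2–B5, B5–B6
Every bag has size at most 3, so the width is 3 − 1 = 2 and tw(G) ≤ 2. On the other hand G contains the 3-clique {a, d, h}. A clique must lie in a single bag of any decomposition, so no decomposition can have width below 2. Therefore the treewidth is 2.

2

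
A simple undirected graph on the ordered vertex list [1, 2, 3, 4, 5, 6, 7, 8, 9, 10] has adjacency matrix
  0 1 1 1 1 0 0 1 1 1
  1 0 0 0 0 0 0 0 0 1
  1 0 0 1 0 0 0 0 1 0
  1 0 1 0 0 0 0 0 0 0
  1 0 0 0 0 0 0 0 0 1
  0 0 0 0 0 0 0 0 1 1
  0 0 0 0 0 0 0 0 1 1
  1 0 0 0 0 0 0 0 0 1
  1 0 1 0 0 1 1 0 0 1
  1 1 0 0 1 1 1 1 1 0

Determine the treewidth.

A width-2 tree decomposition is:
Bags: B1 = {1, 2, 10}  B2 = {1, 9, 10}  B3 = {6, 9, 10}  B4 = {1, 5, 10}  B5 = {1, 8, 10}  B6 = {1, 3, 9}  B7 = {7, 9, 10}  B8 = {1, 3, 4}
Tree: B1–B2, B2–B3, B2–B4, B2–B5, B2–B6, B2–B7, B6–B8
The largest bag has 3 vertices, giving width 2; this decomposition certifies tw(G) ≤ 2. On the other hand G contains the 3-clique {1, 8, 10}. A clique must lie in a single bag of any decomposition, so no decomposition can have width below 2. Hence tw(G) = 2 exactly.

2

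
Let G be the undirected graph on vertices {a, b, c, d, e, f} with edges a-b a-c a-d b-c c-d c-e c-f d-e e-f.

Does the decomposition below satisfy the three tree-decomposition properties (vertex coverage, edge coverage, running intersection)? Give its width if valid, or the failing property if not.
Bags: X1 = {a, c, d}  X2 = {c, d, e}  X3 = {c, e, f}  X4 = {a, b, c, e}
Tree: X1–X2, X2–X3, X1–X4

No — bags containing vertex e are not connected in the tree.

A tree decomposition must satisfy three properties: every vertex lies in some bag; for every edge, both endpoints lie together in some bag; and for every vertex, the bags containing it form a connected subtree. Here bags containing vertex e are not connected in the tree, so the decomposition is invalid.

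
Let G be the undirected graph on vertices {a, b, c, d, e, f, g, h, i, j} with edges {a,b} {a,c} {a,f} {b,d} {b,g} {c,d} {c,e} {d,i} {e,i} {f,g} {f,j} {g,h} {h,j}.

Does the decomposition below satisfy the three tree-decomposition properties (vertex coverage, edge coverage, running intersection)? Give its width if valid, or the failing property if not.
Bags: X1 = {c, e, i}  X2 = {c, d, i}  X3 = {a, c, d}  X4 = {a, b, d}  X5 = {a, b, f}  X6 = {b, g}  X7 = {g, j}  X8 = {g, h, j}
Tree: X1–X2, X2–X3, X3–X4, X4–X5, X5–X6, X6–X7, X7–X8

No — edge (f,g) lies in no bag.

A tree decomposition must satisfy three properties: every vertex lies in some bag; for every edge, both endpoints lie together in some bag; and for every vertex, the bags containing it form a connected subtree. Here edge (f,g) lies in no bag, so the decomposition is invalid.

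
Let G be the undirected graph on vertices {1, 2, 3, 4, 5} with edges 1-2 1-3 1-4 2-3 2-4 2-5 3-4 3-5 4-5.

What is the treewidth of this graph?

A width-3 tree decomposition is:
Bags: B1 = {1, 2, 3, 4}  B2 = {2, 3, 4, 5}
Tree: B1–B2
Every bag has size at most 4, so the width is 4 − 1 = 3 and tw(G) ≤ 3. For the lower bound, the 4 vertices {1, 2, 3, 4} are pairwise adjacent, and any tree decomposition puts a clique entirely inside one bag — forcing width ≥ 3. Hence tw(G) = 3 exactly.

3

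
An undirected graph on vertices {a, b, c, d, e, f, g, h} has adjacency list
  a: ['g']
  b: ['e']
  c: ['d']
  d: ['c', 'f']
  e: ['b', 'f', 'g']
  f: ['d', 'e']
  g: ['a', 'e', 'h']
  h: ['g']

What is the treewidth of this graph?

1

A width-1 tree decomposition is:
Bags: B1 = {e, f}  B2 = {b, e}  B3 = {e, g}  B4 = {d, f}  B5 = {g, h}  B6 = {c, d}  B7 = {a, g}
Tree: B1–B2, B1–B3, B1–B4, B3–B5, B4–B6, B5–B7
Every bag has size at most 2, so the width is 2 − 1 = 1 and tw(G) ≤ 1. Since G has at least one edge (e.g. e–f), it is not an edgeless graph, so tw(G) ≥ 1. Combining the bounds, tw(G) = 1.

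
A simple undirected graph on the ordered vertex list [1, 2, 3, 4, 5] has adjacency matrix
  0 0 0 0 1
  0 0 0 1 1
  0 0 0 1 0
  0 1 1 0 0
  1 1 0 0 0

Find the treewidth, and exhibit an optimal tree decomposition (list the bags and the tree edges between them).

Every bag has size at most 2, so the width is 2 − 1 = 1 and tw(G) ≤ 1. G has an edge, so its treewidth is at least 1. Combining the bounds, tw(G) = 1.

Treewidth 1.
Bags: B1 = {3, 4}  B2 = {2, 4}  B3 = {2, 5}  B4 = {1, 5}
Tree: B1–B2, B2–B3, B3–B4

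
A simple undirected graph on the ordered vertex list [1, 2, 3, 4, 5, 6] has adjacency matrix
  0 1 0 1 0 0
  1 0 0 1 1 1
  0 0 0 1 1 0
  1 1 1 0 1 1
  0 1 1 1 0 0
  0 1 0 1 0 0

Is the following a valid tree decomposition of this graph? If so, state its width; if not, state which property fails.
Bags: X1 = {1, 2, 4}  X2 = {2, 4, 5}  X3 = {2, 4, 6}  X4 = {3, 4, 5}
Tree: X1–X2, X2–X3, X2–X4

Every vertex of G appears in some bag (union = {1, 2, 3, 4, 5, 6}); every edge is covered by a bag; and for each vertex v the set of bags containing v is connected in the bag tree. The decomposition is therefore valid. The largest bag has 3 vertices, so the width is 2.

Yes; width 2.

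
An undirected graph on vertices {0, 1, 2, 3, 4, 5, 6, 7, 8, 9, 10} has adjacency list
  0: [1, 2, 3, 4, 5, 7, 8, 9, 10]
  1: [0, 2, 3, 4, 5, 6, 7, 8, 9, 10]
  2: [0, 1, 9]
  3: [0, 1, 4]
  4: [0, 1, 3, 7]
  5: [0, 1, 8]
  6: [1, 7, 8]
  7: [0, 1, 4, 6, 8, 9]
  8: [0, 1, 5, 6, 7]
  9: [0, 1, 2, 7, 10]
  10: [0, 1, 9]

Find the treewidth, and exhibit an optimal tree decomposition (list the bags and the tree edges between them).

Treewidth 3.
Bags: B1 = {0, 1, 7, 8}  B2 = {0, 1, 7, 9}  B3 = {1, 6, 7, 8}  B4 = {0, 1, 5, 8}  B5 = {0, 1, 4, 7}  B6 = {0, 1, 9, 10}  B7 = {0, 1, 3, 4}  B8 = {0, 1, 2, 9}
Tree: B1–B2, B1–B3, B1–B4, B2–B5, B2–B6, B5–B7, B2–B8

The largest bag has 4 vertices, giving width 3; this decomposition certifies tw(G) ≤ 3. Conversely, {0, 1, 2, 9} is a clique of size 4, and the vertices of any clique must share a bag in every tree decomposition; so some bag has ≥ 4 vertices and tw(G) ≥ 3. Combining the bounds, tw(G) = 3.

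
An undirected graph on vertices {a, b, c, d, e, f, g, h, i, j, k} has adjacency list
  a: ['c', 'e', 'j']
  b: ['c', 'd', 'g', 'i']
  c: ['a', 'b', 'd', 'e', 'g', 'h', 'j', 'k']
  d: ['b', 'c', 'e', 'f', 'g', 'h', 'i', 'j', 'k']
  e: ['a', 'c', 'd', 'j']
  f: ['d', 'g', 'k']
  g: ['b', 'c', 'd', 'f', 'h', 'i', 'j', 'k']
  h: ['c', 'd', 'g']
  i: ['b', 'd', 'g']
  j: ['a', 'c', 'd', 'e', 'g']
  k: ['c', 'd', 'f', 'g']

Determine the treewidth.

3

A width-3 tree decomposition is:
Bags: B1 = {c, d, g, k}  B2 = {c, d, g, j}  B3 = {c, d, e, j}  B4 = {d, f, g, k}  B5 = {b, c, d, g}  B6 = {a, c, e, j}  B7 = {c, d, g, h}  B8 = {b, d, g, i}
Tree: B1–B2, B2–B3, B1–B4, B1–B5, B3–B6, B2–B7, B5–B8
The largest bag has 4 vertices, giving width 3; this decomposition certifies tw(G) ≤ 3. For the lower bound, the 4 vertices {c, d, g, j} are pairwise adjacent, and any tree decomposition puts a clique entirely inside one bag — forcing width ≥ 3. Therefore the treewidth is 3.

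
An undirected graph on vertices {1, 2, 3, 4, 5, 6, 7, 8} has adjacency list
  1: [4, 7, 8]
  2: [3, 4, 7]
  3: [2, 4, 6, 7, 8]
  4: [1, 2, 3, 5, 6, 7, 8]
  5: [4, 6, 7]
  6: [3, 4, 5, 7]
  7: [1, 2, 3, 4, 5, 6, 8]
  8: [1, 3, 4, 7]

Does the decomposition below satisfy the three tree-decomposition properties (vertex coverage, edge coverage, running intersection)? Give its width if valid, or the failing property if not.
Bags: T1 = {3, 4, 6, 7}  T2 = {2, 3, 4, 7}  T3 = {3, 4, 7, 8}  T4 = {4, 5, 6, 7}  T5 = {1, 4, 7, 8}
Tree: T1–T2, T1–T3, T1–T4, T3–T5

Yes; width 3.

Checking the three conditions: (i) the bags cover all of {1, 2, 3, 4, 5, 6, 7, 8}; (ii) for each edge, some bag contains both endpoints; (iii) the bags containing any fixed vertex form a subtree. All hold, so the decomposition is valid with width 4 − 1 = 3.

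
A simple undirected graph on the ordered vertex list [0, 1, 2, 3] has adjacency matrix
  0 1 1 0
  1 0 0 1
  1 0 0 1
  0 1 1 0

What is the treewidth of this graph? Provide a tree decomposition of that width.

Every bag has size at most 3, so the width is 3 − 1 = 2 and tw(G) ≤ 2. The edges 1–0–2–3–1 form a cycle, so G is not a tree and its treewidth is at least 2. The upper and lower bounds meet at 2, so that is the treewidth.

Treewidth 2.
One such decomposition:
Bags: B1 = {0, 1, 2}  B2 = {1, 2, 3}
Tree: B1–B2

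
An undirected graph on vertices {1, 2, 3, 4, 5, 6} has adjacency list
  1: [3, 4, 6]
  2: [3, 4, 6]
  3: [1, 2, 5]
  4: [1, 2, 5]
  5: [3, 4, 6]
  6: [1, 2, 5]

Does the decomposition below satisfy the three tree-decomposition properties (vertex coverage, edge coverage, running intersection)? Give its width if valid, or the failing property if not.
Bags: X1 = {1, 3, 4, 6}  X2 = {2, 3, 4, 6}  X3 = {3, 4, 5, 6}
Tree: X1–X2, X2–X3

Yes; width 3.

Checking the three conditions: (i) the bags cover all of {1, 2, 3, 4, 5, 6}; (ii) for each edge, some bag contains both endpoints; (iii) the bags containing any fixed vertex form a subtree. All hold, so the decomposition is valid with width 4 − 1 = 3.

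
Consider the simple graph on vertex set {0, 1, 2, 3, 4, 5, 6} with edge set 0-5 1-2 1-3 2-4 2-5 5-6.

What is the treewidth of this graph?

A width-1 tree decomposition is:
Bags: B1 = {2, 5}  B2 = {1, 2}  B3 = {0, 5}  B4 = {1, 3}  B5 = {2, 4}  B6 = {5, 6}
Tree: B1–B2, B1–B3, B2–B4, B2–B5, B1–B6
Every bag has size at most 2, so the width is 2 − 1 = 1 and tw(G) ≤ 1. Any graph with an edge has treewidth ≥ 1, and G has the edge 5–2. Hence tw(G) = 1 exactly.

1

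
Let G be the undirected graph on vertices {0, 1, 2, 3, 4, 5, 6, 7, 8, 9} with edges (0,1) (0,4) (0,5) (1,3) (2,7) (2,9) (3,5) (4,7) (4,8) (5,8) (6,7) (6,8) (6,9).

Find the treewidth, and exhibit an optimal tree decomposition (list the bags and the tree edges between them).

Treewidth 2.
One such decomposition:
Bags: B1 = {2, 6, 9}  B2 = {2, 6, 7}  B3 = {6, 7, 8}  B4 = {4, 7, 8}  B5 = {4, 5, 8}  B6 = {0, 4, 5}  B7 = {0, 3, 5}  B8 = {0, 1, 3}
Tree: B1–B2, B2–B3, B3–B4, B4–B5, B5–B6, B6–B7, B7–B8

Every bag has size at most 3, so the width is 3 − 1 = 2 and tw(G) ≤ 2. For the lower bound, G contains the cycle 9–2–7–6–9, so G is not a forest; only forests have treewidth ≤ 1, hence tw(G) ≥ 2. Hence tw(G) = 2 exactly.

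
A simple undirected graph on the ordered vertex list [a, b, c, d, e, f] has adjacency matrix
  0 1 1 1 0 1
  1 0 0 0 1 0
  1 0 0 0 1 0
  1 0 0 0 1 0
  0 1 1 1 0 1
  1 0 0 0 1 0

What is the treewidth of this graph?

2

A width-2 tree decomposition is:
Bags: B1 = {a, e, f}  B2 = {a, b, e}  B3 = {a, c, e}  B4 = {a, d, e}
Tree: B1–B2, B2–B3, B3–B4
Every bag has size at most 3, so the width is 3 − 1 = 2 and tw(G) ≤ 2. Since e–f–a–b–e is a cycle in G, G is not acyclic. Forests are exactly the graphs of treewidth ≤ 1, so tw(G) ≥ 2. The upper and lower bounds meet at 2, so that is the treewidth.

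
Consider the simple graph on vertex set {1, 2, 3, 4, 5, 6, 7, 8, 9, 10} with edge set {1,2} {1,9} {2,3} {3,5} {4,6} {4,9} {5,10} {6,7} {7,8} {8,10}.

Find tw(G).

A width-2 tree decomposition is:
Bags: B1 = {1, 4, 9}  B2 = {1, 4, 6}  B3 = {1, 6, 7}  B4 = {1, 7, 8}  B5 = {1, 8, 10}  B6 = {1, 5, 10}  B7 = {1, 3, 5}  B8 = {1, 2, 3}
Tree: B1–B2, B2–B3, B3–B4, B4–B5, B5–B6, B6–B7, B7–B8
Every bag has size at most 3, so the width is 3 − 1 = 2 and tw(G) ≤ 2. The edges 1–9–4–6–7–8–10–5–3–2–1 form a cycle, so G is not a tree and its treewidth is at least 2. Therefore the treewidth is 2.

2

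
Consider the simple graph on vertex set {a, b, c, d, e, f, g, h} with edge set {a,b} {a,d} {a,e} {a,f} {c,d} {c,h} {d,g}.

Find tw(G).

A width-1 tree decomposition is:
Bags: B1 = {a, d}  B2 = {c, d}  B3 = {a, e}  B4 = {a, f}  B5 = {c, h}  B6 = {a, b}  B7 = {d, g}
Tree: B1–B2, B1–B3, B1–B4, B2–B5, B1–B6, B2–B7
Every bag has size at most 2, so the width is 2 − 1 = 1 and tw(G) ≤ 1. G has an edge, so its treewidth is at least 1. Hence tw(G) = 1 exactly.

1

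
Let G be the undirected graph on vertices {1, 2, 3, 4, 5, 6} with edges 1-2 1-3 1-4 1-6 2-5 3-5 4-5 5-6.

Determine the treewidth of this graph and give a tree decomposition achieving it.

Each bag holds 3 vertices, so the decomposition has width 2, which upper-bounds the treewidth. The edges 1–3–5–6–1 form a cycle, so G is not a tree and its treewidth is at least 2. Hence tw(G) = 2 exactly.

Treewidth 2.
One such decomposition:
Bags: B1 = {1, 3, 5}  B2 = {1, 5, 6}  B3 = {1, 2, 5}  B4 = {1, 4, 5}
Tree: B1–B2, B2–B3, B3–B4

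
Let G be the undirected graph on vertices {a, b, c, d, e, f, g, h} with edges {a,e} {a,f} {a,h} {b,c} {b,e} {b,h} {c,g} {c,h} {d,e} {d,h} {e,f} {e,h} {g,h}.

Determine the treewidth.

2

A width-2 tree decomposition is:
Bags: B1 = {b, e, h}  B2 = {b, c, h}  B3 = {c, g, h}  B4 = {a, e, h}  B5 = {a, e, f}  B6 = {d, e, h}
Tree: B1–B2, B2–B3, B1–B4, B4–B5, B1–B6
The largest bag has 3 vertices, giving width 2; this decomposition certifies tw(G) ≤ 2. Conversely, {c, g, h} is a clique of size 3, and the vertices of any clique must share a bag in every tree decomposition; so some bag has ≥ 3 vertices and tw(G) ≥ 2. Combining the bounds, tw(G) = 2.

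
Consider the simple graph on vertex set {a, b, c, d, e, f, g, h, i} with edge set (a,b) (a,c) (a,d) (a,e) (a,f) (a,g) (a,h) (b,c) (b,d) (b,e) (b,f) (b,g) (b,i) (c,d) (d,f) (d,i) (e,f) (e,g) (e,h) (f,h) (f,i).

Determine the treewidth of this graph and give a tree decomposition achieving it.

Each bag holds 4 vertices, so the decomposition has width 3, which upper-bounds the treewidth. For the lower bound, the 4 vertices {a, e, f, h} are pairwise adjacent, and any tree decomposition puts a clique entirely inside one bag — forcing width ≥ 3. Combining the bounds, tw(G) = 3.

Treewidth 3.
Bags: B1 = {a, b, e, f}  B2 = {a, b, e, g}  B3 = {a, b, d, f}  B4 = {a, e, f, h}  B5 = {a, b, c, d}  B6 = {b, d, f, i}
Tree: B1–B2, B1–B3, B1–B4, B3–B5, B3–B6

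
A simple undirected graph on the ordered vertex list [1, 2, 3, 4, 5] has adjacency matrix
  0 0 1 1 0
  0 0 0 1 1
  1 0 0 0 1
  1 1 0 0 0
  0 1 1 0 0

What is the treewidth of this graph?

2

A width-2 tree decomposition is:
Bags: B1 = {2, 4, 5}  B2 = {3, 4, 5}  B3 = {1, 3, 4}
Tree: B1–B2, B2–B3
Every bag has size at most 3, so the width is 3 − 1 = 2 and tw(G) ≤ 2. The edges 4–2–5–3–1–4 form a cycle, so G is not a tree and its treewidth is at least 2. Hence tw(G) = 2 exactly.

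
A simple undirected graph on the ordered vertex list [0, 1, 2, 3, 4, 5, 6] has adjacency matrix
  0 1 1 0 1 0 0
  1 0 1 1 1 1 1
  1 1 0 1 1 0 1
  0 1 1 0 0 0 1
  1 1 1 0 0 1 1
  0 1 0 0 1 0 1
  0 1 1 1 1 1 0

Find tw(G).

A width-3 tree decomposition is:
Bags: B1 = {0, 1, 2, 4}  B2 = {1, 2, 4, 6}  B3 = {1, 4, 5, 6}  B4 = {1, 2, 3, 6}
Tree: B1–B2, B2–B3, B2–B4
Every bag has size at most 4, so the width is 4 − 1 = 3 and tw(G) ≤ 3. On the other hand G contains the 4-clique {1, 2, 3, 6}. A clique must lie in a single bag of any decomposition, so no decomposition can have width below 3. Hence tw(G) = 3 exactly.

3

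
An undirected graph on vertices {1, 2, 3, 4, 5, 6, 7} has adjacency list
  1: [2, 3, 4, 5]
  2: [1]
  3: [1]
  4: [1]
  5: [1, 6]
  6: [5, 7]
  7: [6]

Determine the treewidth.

1

A width-1 tree decomposition is:
Bags: B1 = {5, 6}  B2 = {1, 5}  B3 = {6, 7}  B4 = {1, 2}  B5 = {1, 4}  B6 = {1, 3}
Tree: B1–B2, B1–B3, B2–B4, B4–B5, B4–B6
Every bag has size at most 2, so the width is 2 − 1 = 1 and tw(G) ≤ 1. Any graph with an edge has treewidth ≥ 1, and G has the edge 5–6. Hence tw(G) = 1 exactly.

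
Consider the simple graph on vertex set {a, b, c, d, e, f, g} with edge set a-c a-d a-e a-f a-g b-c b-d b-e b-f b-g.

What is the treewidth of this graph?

A width-2 tree decomposition is:
Bags: B1 = {a, b, e}  B2 = {a, b, c}  B3 = {a, b, g}  B4 = {a, b, f}  B5 = {a, b, d}
Tree: B1–B2, B2–B3, B3–B4, B4–B5
The largest bag has 3 vertices, giving width 2; this decomposition certifies tw(G) ≤ 2. The edges b–e–a–c–b form a cycle, so G is not a tree and its treewidth is at least 2. Therefore the treewidth is 2.

2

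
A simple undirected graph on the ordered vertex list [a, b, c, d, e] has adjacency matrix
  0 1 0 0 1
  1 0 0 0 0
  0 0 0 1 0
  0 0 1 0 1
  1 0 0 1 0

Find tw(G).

1

A width-1 tree decomposition is:
Bags: B1 = {a, b}  B2 = {a, e}  B3 = {d, e}  B4 = {c, d}
Tree: B1–B2, B2–B3, B3–B4
Every bag has size at most 2, so the width is 2 − 1 = 1 and tw(G) ≤ 1. Any graph with an edge has treewidth ≥ 1, and G has the edge b–a. The upper and lower bounds meet at 1, so that is the treewidth.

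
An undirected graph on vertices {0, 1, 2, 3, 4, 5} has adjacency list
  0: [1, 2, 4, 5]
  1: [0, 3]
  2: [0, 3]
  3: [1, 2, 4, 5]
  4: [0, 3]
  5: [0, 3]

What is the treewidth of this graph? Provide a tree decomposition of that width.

Treewidth 2.
One such decomposition:
Bags: B1 = {0, 1, 3}  B2 = {0, 3, 4}  B3 = {0, 2, 3}  B4 = {0, 3, 5}
Tree: B1–B2, B2–B3, B3–B4

The largest bag has 3 vertices, giving width 2; this decomposition certifies tw(G) ≤ 2. The edges 1–0–4–3–1 form a cycle, so G is not a tree and its treewidth is at least 2. Therefore the treewidth is 2.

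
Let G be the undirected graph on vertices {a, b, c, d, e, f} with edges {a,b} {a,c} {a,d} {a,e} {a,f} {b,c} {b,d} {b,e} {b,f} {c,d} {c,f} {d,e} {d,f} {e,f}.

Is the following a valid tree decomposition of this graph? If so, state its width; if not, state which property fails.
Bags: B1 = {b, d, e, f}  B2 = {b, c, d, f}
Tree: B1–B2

A tree decomposition must satisfy three properties: every vertex lies in some bag; for every edge, both endpoints lie together in some bag; and for every vertex, the bags containing it form a connected subtree. Here vertex a appears in no bag, so the decomposition is invalid.

No — vertex a appears in no bag.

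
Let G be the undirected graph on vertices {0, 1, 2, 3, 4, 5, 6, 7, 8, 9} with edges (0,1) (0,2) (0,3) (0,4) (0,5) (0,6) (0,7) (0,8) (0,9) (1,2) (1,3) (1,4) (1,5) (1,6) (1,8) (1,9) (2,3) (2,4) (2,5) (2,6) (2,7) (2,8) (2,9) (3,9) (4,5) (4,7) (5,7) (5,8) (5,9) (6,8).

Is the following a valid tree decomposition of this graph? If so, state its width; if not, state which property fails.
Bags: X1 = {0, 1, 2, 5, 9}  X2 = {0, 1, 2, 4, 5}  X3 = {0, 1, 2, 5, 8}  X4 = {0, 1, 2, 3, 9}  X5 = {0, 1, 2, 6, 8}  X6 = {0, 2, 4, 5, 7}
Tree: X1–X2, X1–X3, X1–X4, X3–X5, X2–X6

Checking the three conditions: (i) the bags cover all of {0, 1, 2, 3, 4, 5, 6, 7, 8, 9}; (ii) for each edge, some bag contains both endpoints; (iii) the bags containing any fixed vertex form a subtree. All hold, so the decomposition is valid with width 5 − 1 = 4.

Yes; width 4.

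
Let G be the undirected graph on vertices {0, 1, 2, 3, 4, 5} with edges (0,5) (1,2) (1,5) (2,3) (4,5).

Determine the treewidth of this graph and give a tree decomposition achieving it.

Treewidth 1.
Bags: B1 = {1, 2}  B2 = {2, 3}  B3 = {1, 5}  B4 = {0, 5}  B5 = {4, 5}
Tree: B1–B2, B1–B3, B3–B4, B3–B5

The largest bag has 2 vertices, giving width 1; this decomposition certifies tw(G) ≤ 1. G has an edge, so its treewidth is at least 1. Therefore the treewidth is 1.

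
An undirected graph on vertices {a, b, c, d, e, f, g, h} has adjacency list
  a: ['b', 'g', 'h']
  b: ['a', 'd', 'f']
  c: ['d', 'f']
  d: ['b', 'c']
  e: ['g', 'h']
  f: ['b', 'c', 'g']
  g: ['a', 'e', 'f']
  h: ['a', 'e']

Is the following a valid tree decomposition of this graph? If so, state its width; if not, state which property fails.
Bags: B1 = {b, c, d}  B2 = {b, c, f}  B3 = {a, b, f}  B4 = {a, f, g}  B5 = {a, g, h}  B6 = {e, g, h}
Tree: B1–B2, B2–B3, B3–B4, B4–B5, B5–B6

Checking the three conditions: (i) the bags cover all of {a, b, c, d, e, f, g, h}; (ii) for each edge, some bag contains both endpoints; (iii) the bags containing any fixed vertex form a subtree. All hold, so the decomposition is valid with width 3 − 1 = 2.

Yes; width 2.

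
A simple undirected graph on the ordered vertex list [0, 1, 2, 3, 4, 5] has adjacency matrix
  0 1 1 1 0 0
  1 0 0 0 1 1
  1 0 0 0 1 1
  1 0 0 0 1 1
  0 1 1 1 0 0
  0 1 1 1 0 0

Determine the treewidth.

3

A width-3 tree decomposition is:
Bags: B1 = {0, 1, 4, 5}  B2 = {0, 3, 4, 5}  B3 = {0, 2, 4, 5}
Tree: B1–B2, B2–B3
Each bag holds 4 vertices, so the decomposition has width 3, which upper-bounds the treewidth. For the lower bound: the 4 vertex sets {0,1}, {3,5}, {4}, {2} are disjoint, each induces a connected subgraph, and every pair is joined by at least one edge of G. Contracting each set to a single vertex therefore yields K_{4} as a minor, and since treewidth is minor-monotone, tw(G) ≥ tw(K_{4}) = 3. Combining the bounds, tw(G) = 3.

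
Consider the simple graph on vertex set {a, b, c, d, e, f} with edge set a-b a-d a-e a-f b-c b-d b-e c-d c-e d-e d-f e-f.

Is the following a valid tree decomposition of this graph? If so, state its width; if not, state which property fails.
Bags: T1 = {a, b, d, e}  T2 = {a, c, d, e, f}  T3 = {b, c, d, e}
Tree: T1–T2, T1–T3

No — bags containing vertex c are not connected in the tree.

A tree decomposition must satisfy three properties: every vertex lies in some bag; for every edge, both endpoints lie together in some bag; and for every vertex, the bags containing it form a connected subtree. Here bags containing vertex c are not connected in the tree, so the decomposition is invalid.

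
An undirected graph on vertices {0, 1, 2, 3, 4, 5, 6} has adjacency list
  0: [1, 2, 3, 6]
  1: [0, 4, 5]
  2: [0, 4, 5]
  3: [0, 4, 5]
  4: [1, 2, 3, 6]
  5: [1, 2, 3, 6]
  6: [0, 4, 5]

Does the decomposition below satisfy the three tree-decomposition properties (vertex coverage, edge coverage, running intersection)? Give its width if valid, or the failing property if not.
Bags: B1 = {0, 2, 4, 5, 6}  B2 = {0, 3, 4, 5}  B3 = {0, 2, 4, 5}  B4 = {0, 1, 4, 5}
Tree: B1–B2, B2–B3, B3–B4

No — bags containing vertex 2 are not connected in the tree.

A tree decomposition must satisfy three properties: every vertex lies in some bag; for every edge, both endpoints lie together in some bag; and for every vertex, the bags containing it form a connected subtree. Here bags containing vertex 2 are not connected in the tree, so the decomposition is invalid.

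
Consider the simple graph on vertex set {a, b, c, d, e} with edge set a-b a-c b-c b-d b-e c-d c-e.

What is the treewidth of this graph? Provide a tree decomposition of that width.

Every bag has size at most 3, so the width is 3 − 1 = 2 and tw(G) ≤ 2. Conversely, {b, c, d} is a clique of size 3, and the vertices of any clique must share a bag in every tree decomposition; so some bag has ≥ 3 vertices and tw(G) ≥ 2. Hence tw(G) = 2 exactly.

Treewidth 2.
Bags: B1 = {b, c, e}  B2 = {a, b, c}  B3 = {b, c, d}
Tree: B1–B2, B1–B3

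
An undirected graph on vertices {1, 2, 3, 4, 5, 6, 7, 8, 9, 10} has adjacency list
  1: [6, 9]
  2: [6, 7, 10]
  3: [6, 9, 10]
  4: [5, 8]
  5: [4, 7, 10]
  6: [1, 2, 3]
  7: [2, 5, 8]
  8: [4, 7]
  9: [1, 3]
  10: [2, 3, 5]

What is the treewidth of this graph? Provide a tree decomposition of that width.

Treewidth 2.
Bags: B1 = {4, 7, 8}  B2 = {4, 5, 7}  B3 = {2, 5, 7}  B4 = {2, 5, 10}  B5 = {2, 6, 10}  B6 = {3, 6, 10}  B7 = {1, 3, 6}  B8 = {1, 3, 9}
Tree: B1–B2, B2–B3, B3–B4, B4–B5, B5–B6, B6–B7, B7–B8

Every bag has size at most 3, so the width is 3 − 1 = 2 and tw(G) ≤ 2. Since 8–4–5–7–8 is a cycle in G, G is not acyclic. Forests are exactly the graphs of treewidth ≤ 1, so tw(G) ≥ 2. Hence tw(G) = 2 exactly.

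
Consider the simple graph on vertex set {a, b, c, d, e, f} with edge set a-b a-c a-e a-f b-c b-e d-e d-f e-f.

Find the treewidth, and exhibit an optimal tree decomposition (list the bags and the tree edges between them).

Treewidth 2.
One such decomposition:
Bags: B1 = {d, e, f}  B2 = {a, e, f}  B3 = {a, b, e}  B4 = {a, b, c}
Tree: B1–B2, B2–B3, B3–B4

The largest bag has 3 vertices, giving width 2; this decomposition certifies tw(G) ≤ 2. On the other hand G contains the 3-clique {d, e, f}. A clique must lie in a single bag of any decomposition, so no decomposition can have width below 2. Hence tw(G) = 2 exactly.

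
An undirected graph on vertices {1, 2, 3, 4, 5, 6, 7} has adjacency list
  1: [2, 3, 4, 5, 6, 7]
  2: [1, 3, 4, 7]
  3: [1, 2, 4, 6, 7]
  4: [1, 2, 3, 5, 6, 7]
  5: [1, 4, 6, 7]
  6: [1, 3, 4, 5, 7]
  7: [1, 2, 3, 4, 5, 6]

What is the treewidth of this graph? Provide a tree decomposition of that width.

The largest bag has 5 vertices, giving width 4; this decomposition certifies tw(G) ≤ 4. For the lower bound, the 5 vertices {1, 2, 3, 4, 7} are pairwise adjacent, and any tree decomposition puts a clique entirely inside one bag — forcing width ≥ 4. Hence tw(G) = 4 exactly.

Treewidth 4.
One such decomposition:
Bags: B1 = {1, 3, 4, 6, 7}  B2 = {1, 4, 5, 6, 7}  B3 = {1, 2, 3, 4, 7}
Tree: B1–B2, B1–B3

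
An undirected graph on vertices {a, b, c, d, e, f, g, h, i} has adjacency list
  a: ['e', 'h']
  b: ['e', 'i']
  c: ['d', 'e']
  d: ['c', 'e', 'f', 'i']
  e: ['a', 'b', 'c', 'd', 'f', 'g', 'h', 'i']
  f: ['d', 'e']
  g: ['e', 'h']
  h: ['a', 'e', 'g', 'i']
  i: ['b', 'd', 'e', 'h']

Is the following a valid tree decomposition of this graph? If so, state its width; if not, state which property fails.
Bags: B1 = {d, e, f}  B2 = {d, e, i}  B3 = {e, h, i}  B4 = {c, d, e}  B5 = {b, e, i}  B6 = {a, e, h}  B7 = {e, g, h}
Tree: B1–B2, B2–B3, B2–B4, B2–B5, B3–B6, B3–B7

Yes; width 2.

Vertex coverage: the bags together contain {a, b, c, d, e, f, g, h, i}, the full vertex set. Edge coverage: each edge of G has both endpoints in at least one bag. Running intersection: for every vertex, the bags containing it form a connected subtree. All three properties hold, so this is a valid tree decomposition of width max|bag| − 1 = 2, and hence tw(G) ≤ 2.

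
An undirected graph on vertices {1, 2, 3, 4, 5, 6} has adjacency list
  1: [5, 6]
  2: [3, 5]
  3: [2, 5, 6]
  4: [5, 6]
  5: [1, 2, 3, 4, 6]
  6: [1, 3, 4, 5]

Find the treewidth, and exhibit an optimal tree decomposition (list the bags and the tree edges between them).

The largest bag has 3 vertices, giving width 2; this decomposition certifies tw(G) ≤ 2. On the other hand G contains the 3-clique {2, 3, 5}. A clique must lie in a single bag of any decomposition, so no decomposition can have width below 2. Combining the bounds, tw(G) = 2.

Treewidth 2.
One optimal decomposition is:
Bags: B1 = {1, 5, 6}  B2 = {3, 5, 6}  B3 = {2, 3, 5}  B4 = {4, 5, 6}
Tree: B1–B2, B2–B3, B2–B4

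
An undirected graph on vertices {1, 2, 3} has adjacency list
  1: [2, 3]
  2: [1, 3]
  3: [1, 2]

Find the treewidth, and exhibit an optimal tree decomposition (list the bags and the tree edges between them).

With just one bag of size 3, the width is 3 − 1 = 2, so tw(G) ≤ 2. On the other hand G contains the 3-clique {1, 2, 3}. A clique must lie in a single bag of any decomposition, so no decomposition can have width below 2. The upper and lower bounds meet at 2, so that is the treewidth.

Treewidth 2.
Bags: B1 = {1, 2, 3}
Tree: (single bag)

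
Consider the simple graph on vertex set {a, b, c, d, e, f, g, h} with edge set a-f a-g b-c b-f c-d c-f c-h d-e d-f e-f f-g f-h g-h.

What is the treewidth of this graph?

2

A width-2 tree decomposition is:
Bags: B1 = {f, g, h}  B2 = {c, f, h}  B3 = {b, c, f}  B4 = {c, d, f}  B5 = {d, e, f}  B6 = {a, f, g}
Tree: B1–B2, B2–B3, B2–B4, B4–B5, B1–B6
Every bag has size at most 3, so the width is 3 − 1 = 2 and tw(G) ≤ 2. Conversely, {f, g, h} is a clique of size 3, and the vertices of any clique must share a bag in every tree decomposition; so some bag has ≥ 3 vertices and tw(G) ≥ 2. Therefore the treewidth is 2.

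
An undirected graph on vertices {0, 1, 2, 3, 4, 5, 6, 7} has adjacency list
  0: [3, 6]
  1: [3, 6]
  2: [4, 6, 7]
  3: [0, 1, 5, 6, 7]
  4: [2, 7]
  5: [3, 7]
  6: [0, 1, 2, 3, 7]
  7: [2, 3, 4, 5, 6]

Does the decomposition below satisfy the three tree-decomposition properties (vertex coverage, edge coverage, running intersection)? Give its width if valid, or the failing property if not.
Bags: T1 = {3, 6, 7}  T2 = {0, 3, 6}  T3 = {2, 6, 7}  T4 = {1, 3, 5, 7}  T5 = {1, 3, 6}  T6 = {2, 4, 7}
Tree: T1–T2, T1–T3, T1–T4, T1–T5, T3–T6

No — bags containing vertex 1 are not connected in the tree.

A tree decomposition must satisfy three properties: every vertex lies in some bag; for every edge, both endpoints lie together in some bag; and for every vertex, the bags containing it form a connected subtree. Here bags containing vertex 1 are not connected in the tree, so the decomposition is invalid.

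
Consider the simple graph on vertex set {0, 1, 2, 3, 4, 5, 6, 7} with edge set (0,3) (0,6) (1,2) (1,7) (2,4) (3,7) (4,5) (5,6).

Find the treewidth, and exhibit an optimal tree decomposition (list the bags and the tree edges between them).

Every bag has size at most 3, so the width is 3 − 1 = 2 and tw(G) ≤ 2. For the lower bound, G contains the cycle 7–1–2–4–5–6–0–3–7, so G is not a forest; only forests have treewidth ≤ 1, hence tw(G) ≥ 2. Combining the bounds, tw(G) = 2.

Treewidth 2.
One such decomposition:
Bags: B1 = {1, 2, 7}  B2 = {2, 4, 7}  B3 = {4, 5, 7}  B4 = {5, 6, 7}  B5 = {0, 6, 7}  B6 = {0, 3, 7}
Tree: B1–B2, B2–B3, B3–B4, B4–B5, B5–B6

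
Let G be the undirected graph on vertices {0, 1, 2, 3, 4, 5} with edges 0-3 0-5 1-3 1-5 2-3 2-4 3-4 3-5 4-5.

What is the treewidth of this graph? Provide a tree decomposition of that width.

Each bag holds 3 vertices, so the decomposition has width 2, which upper-bounds the treewidth. For the lower bound, the 3 vertices {2, 3, 4} are pairwise adjacent, and any tree decomposition puts a clique entirely inside one bag — forcing width ≥ 2. The upper and lower bounds meet at 2, so that is the treewidth.

Treewidth 2.
Bags: B1 = {1, 3, 5}  B2 = {3, 4, 5}  B3 = {0, 3, 5}  B4 = {2, 3, 4}
Tree: B1–B2, B1–B3, B2–B4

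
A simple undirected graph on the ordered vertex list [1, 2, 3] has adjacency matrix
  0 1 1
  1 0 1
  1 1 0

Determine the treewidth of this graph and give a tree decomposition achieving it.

A single bag containing all 3 vertices is trivially a valid decomposition of width 2. On the other hand G contains the 3-clique {1, 2, 3}. A clique must lie in a single bag of any decomposition, so no decomposition can have width below 2. The upper and lower bounds meet at 2, so that is the treewidth.

Treewidth 2.
One such decomposition:
Bags: B1 = {1, 2, 3}
Tree: (single bag)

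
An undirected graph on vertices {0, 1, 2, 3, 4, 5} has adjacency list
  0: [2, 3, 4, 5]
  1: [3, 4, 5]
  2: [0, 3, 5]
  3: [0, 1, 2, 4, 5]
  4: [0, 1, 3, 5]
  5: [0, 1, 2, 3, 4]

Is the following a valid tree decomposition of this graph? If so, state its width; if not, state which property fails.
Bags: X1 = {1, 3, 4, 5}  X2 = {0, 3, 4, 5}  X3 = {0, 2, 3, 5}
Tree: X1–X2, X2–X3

Vertex coverage: the bags together contain {0, 1, 2, 3, 4, 5}, the full vertex set. Edge coverage: each edge of G has both endpoints in at least one bag. Running intersection: for every vertex, the bags containing it form a connected subtree. All three properties hold, so this is a valid tree decomposition of width max|bag| − 1 = 3, and hence tw(G) ≤ 3.

Yes; width 3.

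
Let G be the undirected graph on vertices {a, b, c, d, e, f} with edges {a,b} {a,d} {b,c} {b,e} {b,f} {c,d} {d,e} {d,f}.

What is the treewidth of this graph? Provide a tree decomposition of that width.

Every bag has size at most 3, so the width is 3 − 1 = 2 and tw(G) ≤ 2. Since e–b–c–d–e is a cycle in G, G is not acyclic. Forests are exactly the graphs of treewidth ≤ 1, so tw(G) ≥ 2. Hence tw(G) = 2 exactly.

Treewidth 2.
One optimal decomposition is:
Bags: B1 = {b, d, e}  B2 = {b, c, d}  B3 = {b, d, f}  B4 = {a, b, d}
Tree: B1–B2, B2–B3, B3–B4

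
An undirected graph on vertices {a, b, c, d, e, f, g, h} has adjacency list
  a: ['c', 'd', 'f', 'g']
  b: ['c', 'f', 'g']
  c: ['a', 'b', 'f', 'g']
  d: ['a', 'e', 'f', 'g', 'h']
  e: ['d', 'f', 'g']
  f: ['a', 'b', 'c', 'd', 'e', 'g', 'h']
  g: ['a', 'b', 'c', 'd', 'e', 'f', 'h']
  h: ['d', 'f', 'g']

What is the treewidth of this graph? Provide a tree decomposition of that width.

Treewidth 3.
Bags: B1 = {a, d, f, g}  B2 = {a, c, f, g}  B3 = {d, f, g, h}  B4 = {b, c, f, g}  B5 = {d, e, f, g}
Tree: B1–B2, B1–B3, B2–B4, B1–B5

Every bag has size at most 4, so the width is 4 − 1 = 3 and tw(G) ≤ 3. Conversely, {d, e, f, g} is a clique of size 4, and the vertices of any clique must share a bag in every tree decomposition; so some bag has ≥ 4 vertices and tw(G) ≥ 3. Hence tw(G) = 3 exactly.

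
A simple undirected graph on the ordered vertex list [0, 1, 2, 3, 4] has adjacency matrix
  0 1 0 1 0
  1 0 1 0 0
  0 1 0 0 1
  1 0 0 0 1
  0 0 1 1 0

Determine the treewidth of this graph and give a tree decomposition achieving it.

Treewidth 2.
One such decomposition:
Bags: B1 = {0, 3, 4}  B2 = {0, 2, 4}  B3 = {0, 1, 2}
Tree: B1–B2, B2–B3

The largest bag has 3 vertices, giving width 2; this decomposition certifies tw(G) ≤ 2. For the lower bound, G contains the cycle 0–3–4–2–1–0, so G is not a forest; only forests have treewidth ≤ 1, hence tw(G) ≥ 2. Therefore the treewidth is 2.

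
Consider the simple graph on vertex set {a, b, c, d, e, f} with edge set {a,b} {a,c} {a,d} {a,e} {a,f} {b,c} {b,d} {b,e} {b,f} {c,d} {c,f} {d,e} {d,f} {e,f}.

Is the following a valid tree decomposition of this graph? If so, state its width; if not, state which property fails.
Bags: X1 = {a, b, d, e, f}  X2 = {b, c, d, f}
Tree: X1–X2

No — edge (a,c) lies in no bag.

A tree decomposition must satisfy three properties: every vertex lies in some bag; for every edge, both endpoints lie together in some bag; and for every vertex, the bags containing it form a connected subtree. Here edge (a,c) lies in no bag, so the decomposition is invalid.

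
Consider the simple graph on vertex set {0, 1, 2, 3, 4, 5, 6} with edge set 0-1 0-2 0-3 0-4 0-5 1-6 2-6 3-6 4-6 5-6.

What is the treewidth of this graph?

A width-2 tree decomposition is:
Bags: B1 = {0, 2, 6}  B2 = {0, 4, 6}  B3 = {0, 5, 6}  B4 = {0, 1, 6}  B5 = {0, 3, 6}
Tree: B1–B2, B2–B3, B3–B4, B4–B5
Every bag has size at most 3, so the width is 3 − 1 = 2 and tw(G) ≤ 2. For the lower bound, G contains the cycle 6–2–0–4–6, so G is not a forest; only forests have treewidth ≤ 1, hence tw(G) ≥ 2. The upper and lower bounds meet at 2, so that is the treewidth.

2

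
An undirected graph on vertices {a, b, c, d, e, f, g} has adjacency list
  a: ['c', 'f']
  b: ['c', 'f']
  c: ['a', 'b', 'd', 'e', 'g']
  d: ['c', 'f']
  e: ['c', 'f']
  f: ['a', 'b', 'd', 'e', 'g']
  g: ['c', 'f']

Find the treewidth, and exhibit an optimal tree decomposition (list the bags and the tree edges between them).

Treewidth 2.
One such decomposition:
Bags: B1 = {c, d, f}  B2 = {b, c, f}  B3 = {a, c, f}  B4 = {c, f, g}  B5 = {c, e, f}
Tree: B1–B2, B2–B3, B3–B4, B4–B5

The largest bag has 3 vertices, giving width 2; this decomposition certifies tw(G) ≤ 2. For the lower bound, G contains the cycle c–d–f–b–c, so G is not a forest; only forests have treewidth ≤ 1, hence tw(G) ≥ 2. Therefore the treewidth is 2.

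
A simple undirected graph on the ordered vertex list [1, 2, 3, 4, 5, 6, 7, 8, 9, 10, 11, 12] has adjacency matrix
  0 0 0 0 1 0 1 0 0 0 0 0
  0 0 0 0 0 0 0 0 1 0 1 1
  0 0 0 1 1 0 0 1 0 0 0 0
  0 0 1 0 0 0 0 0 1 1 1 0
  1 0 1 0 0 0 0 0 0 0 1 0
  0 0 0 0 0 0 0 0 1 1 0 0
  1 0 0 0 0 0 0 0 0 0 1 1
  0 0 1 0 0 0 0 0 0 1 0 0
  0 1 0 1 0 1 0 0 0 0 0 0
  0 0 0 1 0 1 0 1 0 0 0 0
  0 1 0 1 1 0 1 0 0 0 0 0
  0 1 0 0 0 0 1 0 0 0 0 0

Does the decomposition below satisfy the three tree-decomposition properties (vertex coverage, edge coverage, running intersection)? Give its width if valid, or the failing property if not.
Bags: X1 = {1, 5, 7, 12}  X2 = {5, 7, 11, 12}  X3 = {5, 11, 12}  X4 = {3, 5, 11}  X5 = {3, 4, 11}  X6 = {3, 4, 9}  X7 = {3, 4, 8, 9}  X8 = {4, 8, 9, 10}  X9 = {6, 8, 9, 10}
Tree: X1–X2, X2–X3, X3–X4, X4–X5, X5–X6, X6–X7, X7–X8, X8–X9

A tree decomposition must satisfy three properties: every vertex lies in some bag; for every edge, both endpoints lie together in some bag; and for every vertex, the bags containing it form a connected subtree. Here vertex 2 appears in no bag, so the decomposition is invalid.

No — vertex 2 appears in no bag.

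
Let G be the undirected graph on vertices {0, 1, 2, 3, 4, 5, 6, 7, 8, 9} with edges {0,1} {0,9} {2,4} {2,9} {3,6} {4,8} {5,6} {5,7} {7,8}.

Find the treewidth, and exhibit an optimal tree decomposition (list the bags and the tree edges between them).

The largest bag has 2 vertices, giving width 1; this decomposition certifies tw(G) ≤ 1. G has an edge, so its treewidth is at least 1. Hence tw(G) = 1 exactly.

Treewidth 1.
One such decomposition:
Bags: B1 = {3, 6}  B2 = {5, 6}  B3 = {5, 7}  B4 = {7, 8}  B5 = {4, 8}  B6 = {2, 4}  B7 = {2, 9}  B8 = {0, 9}  B9 = {0, 1}
Tree: B1–B2, B2–B3, B3–B4, B4–B5, B5–B6, B6–B7, B7–B8, B8–B9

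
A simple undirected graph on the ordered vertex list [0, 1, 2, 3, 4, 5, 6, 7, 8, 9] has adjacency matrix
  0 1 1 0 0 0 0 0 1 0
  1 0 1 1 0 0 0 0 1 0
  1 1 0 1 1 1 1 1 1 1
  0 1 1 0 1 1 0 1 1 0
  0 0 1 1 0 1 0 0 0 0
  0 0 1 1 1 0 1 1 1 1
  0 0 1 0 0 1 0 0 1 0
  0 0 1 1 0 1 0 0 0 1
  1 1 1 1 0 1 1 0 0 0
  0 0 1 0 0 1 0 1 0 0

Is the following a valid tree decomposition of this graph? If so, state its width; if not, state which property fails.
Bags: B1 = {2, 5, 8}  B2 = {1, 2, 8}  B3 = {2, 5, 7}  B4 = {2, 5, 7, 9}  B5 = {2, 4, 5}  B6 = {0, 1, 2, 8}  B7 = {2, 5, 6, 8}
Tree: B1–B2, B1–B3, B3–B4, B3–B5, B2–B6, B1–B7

A tree decomposition must satisfy three properties: every vertex lies in some bag; for every edge, both endpoints lie together in some bag; and for every vertex, the bags containing it form a connected subtree. Here vertex 3 appears in no bag, so the decomposition is invalid.

No — vertex 3 appears in no bag.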